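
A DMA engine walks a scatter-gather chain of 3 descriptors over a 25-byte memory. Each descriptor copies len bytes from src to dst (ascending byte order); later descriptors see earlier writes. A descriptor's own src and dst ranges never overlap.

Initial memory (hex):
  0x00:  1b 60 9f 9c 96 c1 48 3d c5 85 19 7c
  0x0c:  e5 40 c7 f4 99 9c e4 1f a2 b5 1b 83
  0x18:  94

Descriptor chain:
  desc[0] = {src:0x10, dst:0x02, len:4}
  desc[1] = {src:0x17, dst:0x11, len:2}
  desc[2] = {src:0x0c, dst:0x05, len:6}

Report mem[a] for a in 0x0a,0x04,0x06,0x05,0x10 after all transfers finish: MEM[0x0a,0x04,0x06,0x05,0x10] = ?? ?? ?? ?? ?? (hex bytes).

MEM[0x0a,0x04,0x06,0x05,0x10] = 83 e4 40 e5 99

  after D0: wrote 4B at 0x02 = 999ce41f
  after D1: wrote 2B at 0x11 = 8394
  after D2: wrote 6B at 0x05 = e540c7f49983
query mem[0x0a]=0x83, mem[0x04]=0xe4, mem[0x06]=0x40, mem[0x05]=0xe5, mem[0x10]=0x99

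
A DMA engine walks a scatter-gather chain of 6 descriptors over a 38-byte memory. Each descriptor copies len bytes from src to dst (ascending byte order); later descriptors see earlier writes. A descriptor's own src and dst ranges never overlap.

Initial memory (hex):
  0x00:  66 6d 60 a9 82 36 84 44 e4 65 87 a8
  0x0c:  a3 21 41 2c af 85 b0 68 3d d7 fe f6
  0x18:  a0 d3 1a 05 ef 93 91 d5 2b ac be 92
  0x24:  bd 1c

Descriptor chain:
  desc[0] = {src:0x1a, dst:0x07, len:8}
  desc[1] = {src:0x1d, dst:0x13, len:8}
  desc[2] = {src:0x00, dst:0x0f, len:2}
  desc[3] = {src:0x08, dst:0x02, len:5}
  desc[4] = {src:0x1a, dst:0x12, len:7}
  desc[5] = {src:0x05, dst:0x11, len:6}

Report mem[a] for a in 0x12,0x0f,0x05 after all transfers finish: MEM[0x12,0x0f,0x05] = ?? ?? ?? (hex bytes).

[0] 0x1a->0x07 len=8 : 1a 05 ef 93 91 d5 2b ac
[1] 0x1d->0x13 len=8 : 93 91 d5 2b ac be 92 bd
[2] 0x00->0x0f len=2 : 66 6d
[3] 0x08->0x02 len=5 : 05 ef 93 91 d5
[4] 0x1a->0x12 len=7 : bd 05 ef 93 91 d5 2b
[5] 0x05->0x11 len=6 : 91 d5 1a 05 ef 93
query mem[0x12]=0xd5, mem[0x0f]=0x66, mem[0x05]=0x91

MEM[0x12,0x0f,0x05] = d5 66 91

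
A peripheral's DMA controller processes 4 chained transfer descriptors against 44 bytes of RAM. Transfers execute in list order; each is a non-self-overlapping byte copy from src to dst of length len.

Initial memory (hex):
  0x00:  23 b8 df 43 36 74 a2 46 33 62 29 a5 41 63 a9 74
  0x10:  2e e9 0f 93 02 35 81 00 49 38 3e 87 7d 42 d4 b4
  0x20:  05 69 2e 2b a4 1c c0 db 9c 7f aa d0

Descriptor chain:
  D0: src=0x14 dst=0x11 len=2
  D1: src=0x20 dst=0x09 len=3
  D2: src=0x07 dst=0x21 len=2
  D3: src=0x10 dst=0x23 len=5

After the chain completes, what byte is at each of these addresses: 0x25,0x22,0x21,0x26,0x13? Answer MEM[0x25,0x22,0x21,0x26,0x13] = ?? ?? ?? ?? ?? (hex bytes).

MEM[0x25,0x22,0x21,0x26,0x13] = 35 33 46 93 93

#0 dst[0x11+2] := {0x02,0x35}
#1 dst[0x09+3] := {0x05,0x69,0x2e}
#2 dst[0x21+2] := {0x46,0x33}
#3 dst[0x23+5] := {0x2e,0x02,0x35,0x93,0x02}
query mem[0x25]=0x35, mem[0x22]=0x33, mem[0x21]=0x46, mem[0x26]=0x93, mem[0x13]=0x93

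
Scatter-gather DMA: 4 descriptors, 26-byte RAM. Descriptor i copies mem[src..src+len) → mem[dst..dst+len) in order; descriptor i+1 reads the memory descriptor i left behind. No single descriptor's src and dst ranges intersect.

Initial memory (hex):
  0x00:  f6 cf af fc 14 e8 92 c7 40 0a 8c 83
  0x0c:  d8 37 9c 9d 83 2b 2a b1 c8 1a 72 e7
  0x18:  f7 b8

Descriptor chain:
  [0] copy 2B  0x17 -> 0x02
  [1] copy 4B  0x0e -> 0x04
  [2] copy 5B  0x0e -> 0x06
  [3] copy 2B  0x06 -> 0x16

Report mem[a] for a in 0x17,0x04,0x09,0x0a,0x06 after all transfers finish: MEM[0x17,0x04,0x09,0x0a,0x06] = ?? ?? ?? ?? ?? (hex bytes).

[0] 0x17->0x02 len=2 : e7 f7
[1] 0x0e->0x04 len=4 : 9c 9d 83 2b
[2] 0x0e->0x06 len=5 : 9c 9d 83 2b 2a
[3] 0x06->0x16 len=2 : 9c 9d
query mem[0x17]=0x9d, mem[0x04]=0x9c, mem[0x09]=0x2b, mem[0x0a]=0x2a, mem[0x06]=0x9c

MEM[0x17,0x04,0x09,0x0a,0x06] = 9d 9c 2b 2a 9c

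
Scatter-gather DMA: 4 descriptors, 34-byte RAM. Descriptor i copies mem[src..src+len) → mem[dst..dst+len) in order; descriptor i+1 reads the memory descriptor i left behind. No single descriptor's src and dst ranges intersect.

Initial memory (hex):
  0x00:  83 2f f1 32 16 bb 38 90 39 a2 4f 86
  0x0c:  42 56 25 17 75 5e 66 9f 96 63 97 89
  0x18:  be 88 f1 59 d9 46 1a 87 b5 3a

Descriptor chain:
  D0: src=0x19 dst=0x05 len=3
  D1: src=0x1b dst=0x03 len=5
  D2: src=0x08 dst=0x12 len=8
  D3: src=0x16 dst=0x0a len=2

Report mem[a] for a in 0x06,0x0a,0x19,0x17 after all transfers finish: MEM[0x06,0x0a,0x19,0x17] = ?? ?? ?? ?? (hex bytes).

MEM[0x06,0x0a,0x19,0x17] = 1a 42 17 56

[0] 0x19->0x05 len=3 : 88 f1 59
[1] 0x1b->0x03 len=5 : 59 d9 46 1a 87
[2] 0x08->0x12 len=8 : 39 a2 4f 86 42 56 25 17
[3] 0x16->0x0a len=2 : 42 56
query mem[0x06]=0x1a, mem[0x0a]=0x42, mem[0x19]=0x17, mem[0x17]=0x56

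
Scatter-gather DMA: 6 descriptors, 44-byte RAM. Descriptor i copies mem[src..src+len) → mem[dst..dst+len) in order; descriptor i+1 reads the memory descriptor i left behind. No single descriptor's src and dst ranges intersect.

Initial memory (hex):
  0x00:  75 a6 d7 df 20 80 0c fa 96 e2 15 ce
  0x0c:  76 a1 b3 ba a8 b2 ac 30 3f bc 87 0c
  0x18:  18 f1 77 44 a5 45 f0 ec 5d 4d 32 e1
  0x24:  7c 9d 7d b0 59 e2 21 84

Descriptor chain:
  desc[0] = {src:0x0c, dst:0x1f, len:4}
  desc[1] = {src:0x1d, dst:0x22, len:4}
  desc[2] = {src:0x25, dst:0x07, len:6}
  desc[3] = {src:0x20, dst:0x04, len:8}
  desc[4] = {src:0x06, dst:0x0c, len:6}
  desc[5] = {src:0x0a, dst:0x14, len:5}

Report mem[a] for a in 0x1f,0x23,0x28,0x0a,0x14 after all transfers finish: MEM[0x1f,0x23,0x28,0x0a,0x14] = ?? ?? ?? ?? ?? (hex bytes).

MEM[0x1f,0x23,0x28,0x0a,0x14] = 76 f0 59 7d 7d

[0] 0x0c->0x1f len=4 : 76 a1 b3 ba
[1] 0x1d->0x22 len=4 : 45 f0 76 a1
[2] 0x25->0x07 len=6 : a1 7d b0 59 e2 21
[3] 0x20->0x04 len=8 : a1 b3 45 f0 76 a1 7d b0
[4] 0x06->0x0c len=6 : 45 f0 76 a1 7d b0
[5] 0x0a->0x14 len=5 : 7d b0 45 f0 76
query mem[0x1f]=0x76, mem[0x23]=0xf0, mem[0x28]=0x59, mem[0x0a]=0x7d, mem[0x14]=0x7d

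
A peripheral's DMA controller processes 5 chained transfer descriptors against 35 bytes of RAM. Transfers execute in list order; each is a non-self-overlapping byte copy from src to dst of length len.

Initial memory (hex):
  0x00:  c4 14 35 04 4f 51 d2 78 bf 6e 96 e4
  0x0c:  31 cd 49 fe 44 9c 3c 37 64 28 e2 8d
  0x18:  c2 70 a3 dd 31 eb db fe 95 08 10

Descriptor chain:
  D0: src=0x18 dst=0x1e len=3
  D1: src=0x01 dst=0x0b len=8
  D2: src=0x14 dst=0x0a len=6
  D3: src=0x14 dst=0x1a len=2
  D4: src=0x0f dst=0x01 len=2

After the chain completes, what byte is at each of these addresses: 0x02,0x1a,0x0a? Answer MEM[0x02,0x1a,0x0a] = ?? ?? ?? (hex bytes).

#0 dst[0x1e+3] := {0xc2,0x70,0xa3}
#1 dst[0x0b+8] := {0x14,0x35,0x04,0x4f,0x51,0xd2,0x78,0xbf}
#2 dst[0x0a+6] := {0x64,0x28,0xe2,0x8d,0xc2,0x70}
#3 dst[0x1a+2] := {0x64,0x28}
#4 dst[0x01+2] := {0x70,0xd2}
query mem[0x02]=0xd2, mem[0x1a]=0x64, mem[0x0a]=0x64

MEM[0x02,0x1a,0x0a] = d2 64 64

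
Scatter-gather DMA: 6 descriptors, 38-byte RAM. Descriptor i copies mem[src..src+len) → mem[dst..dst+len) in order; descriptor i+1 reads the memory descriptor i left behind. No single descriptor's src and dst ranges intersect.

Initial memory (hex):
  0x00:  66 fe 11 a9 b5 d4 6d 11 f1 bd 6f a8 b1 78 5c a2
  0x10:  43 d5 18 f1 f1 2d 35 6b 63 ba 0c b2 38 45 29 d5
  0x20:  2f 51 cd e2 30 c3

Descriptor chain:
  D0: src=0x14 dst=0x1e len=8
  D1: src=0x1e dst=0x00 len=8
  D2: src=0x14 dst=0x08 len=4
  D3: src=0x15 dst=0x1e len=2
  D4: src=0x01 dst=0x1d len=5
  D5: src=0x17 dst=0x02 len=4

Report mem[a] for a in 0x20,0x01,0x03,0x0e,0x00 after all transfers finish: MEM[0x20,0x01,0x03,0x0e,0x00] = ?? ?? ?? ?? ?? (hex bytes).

[0] 0x14->0x1e len=8 : f1 2d 35 6b 63 ba 0c b2
[1] 0x1e->0x00 len=8 : f1 2d 35 6b 63 ba 0c b2
[2] 0x14->0x08 len=4 : f1 2d 35 6b
[3] 0x15->0x1e len=2 : 2d 35
[4] 0x01->0x1d len=5 : 2d 35 6b 63 ba
[5] 0x17->0x02 len=4 : 6b 63 ba 0c
query mem[0x20]=0x63, mem[0x01]=0x2d, mem[0x03]=0x63, mem[0x0e]=0x5c, mem[0x00]=0xf1

MEM[0x20,0x01,0x03,0x0e,0x00] = 63 2d 63 5c f1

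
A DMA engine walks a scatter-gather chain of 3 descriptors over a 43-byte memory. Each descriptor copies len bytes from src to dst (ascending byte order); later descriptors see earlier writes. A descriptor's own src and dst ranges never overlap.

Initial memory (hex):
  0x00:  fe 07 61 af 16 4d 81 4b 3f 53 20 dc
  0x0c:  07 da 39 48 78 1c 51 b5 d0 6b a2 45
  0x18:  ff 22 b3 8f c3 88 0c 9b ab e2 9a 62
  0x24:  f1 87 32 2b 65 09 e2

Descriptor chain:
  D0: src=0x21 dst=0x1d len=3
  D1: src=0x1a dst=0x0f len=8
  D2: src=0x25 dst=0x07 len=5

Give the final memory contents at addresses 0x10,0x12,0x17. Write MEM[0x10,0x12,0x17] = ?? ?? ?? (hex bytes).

MEM[0x10,0x12,0x17] = 8f e2 45

D0: mem[0x1d..0x1f] <- [e2 9a 62]
D1: mem[0x0f..0x16] <- [b3 8f c3 e2 9a 62 ab e2]
D2: mem[0x07..0x0b] <- [87 32 2b 65 09]
query mem[0x10]=0x8f, mem[0x12]=0xe2, mem[0x17]=0x45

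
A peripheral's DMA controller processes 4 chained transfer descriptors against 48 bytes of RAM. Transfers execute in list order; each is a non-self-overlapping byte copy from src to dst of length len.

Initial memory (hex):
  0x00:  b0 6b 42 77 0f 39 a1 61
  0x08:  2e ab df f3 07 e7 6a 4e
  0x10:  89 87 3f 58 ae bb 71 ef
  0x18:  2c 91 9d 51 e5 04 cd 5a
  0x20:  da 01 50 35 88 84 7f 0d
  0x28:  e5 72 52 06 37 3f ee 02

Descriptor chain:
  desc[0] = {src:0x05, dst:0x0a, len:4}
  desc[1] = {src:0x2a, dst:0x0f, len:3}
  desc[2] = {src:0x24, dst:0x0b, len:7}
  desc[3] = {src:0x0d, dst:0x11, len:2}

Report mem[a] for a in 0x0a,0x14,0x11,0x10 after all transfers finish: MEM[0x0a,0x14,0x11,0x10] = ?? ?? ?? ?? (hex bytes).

#0 dst[0x0a+4] := {0x39,0xa1,0x61,0x2e}
#1 dst[0x0f+3] := {0x52,0x06,0x37}
#2 dst[0x0b+7] := {0x88,0x84,0x7f,0x0d,0xe5,0x72,0x52}
#3 dst[0x11+2] := {0x7f,0x0d}
query mem[0x0a]=0x39, mem[0x14]=0xae, mem[0x11]=0x7f, mem[0x10]=0x72

MEM[0x0a,0x14,0x11,0x10] = 39 ae 7f 72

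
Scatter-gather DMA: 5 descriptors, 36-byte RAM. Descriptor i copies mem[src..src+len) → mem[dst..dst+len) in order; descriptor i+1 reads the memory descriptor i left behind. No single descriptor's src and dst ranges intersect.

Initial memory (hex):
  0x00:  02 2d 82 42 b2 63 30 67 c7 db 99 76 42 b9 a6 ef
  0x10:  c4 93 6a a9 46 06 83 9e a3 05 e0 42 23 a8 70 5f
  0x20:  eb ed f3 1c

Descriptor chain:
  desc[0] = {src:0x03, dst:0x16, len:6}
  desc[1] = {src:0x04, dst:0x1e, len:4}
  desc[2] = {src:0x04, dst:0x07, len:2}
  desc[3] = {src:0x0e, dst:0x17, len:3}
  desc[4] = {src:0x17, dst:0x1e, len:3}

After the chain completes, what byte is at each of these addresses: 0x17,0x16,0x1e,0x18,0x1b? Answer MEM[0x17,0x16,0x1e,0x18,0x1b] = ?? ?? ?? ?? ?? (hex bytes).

MEM[0x17,0x16,0x1e,0x18,0x1b] = a6 42 a6 ef c7

  after D0: wrote 6B at 0x16 = 42b2633067c7
  after D1: wrote 4B at 0x1e = b2633067
  after D2: wrote 2B at 0x07 = b263
  after D3: wrote 3B at 0x17 = a6efc4
  after D4: wrote 3B at 0x1e = a6efc4
query mem[0x17]=0xa6, mem[0x16]=0x42, mem[0x1e]=0xa6, mem[0x18]=0xef, mem[0x1b]=0xc7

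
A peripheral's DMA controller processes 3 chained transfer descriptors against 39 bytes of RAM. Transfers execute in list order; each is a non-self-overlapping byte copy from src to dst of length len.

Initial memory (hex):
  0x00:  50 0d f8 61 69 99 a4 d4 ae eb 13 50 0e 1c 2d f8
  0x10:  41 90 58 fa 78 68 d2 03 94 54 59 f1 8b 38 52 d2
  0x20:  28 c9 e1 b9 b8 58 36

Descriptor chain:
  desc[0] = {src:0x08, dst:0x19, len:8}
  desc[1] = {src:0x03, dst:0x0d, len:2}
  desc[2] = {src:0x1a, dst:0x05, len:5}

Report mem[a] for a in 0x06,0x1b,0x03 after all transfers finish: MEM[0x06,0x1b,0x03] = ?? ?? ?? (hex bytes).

MEM[0x06,0x1b,0x03] = 13 13 61

#0 dst[0x19+8] := {0xae,0xeb,0x13,0x50,0x0e,0x1c,0x2d,0xf8}
#1 dst[0x0d+2] := {0x61,0x69}
#2 dst[0x05+5] := {0xeb,0x13,0x50,0x0e,0x1c}
query mem[0x06]=0x13, mem[0x1b]=0x13, mem[0x03]=0x61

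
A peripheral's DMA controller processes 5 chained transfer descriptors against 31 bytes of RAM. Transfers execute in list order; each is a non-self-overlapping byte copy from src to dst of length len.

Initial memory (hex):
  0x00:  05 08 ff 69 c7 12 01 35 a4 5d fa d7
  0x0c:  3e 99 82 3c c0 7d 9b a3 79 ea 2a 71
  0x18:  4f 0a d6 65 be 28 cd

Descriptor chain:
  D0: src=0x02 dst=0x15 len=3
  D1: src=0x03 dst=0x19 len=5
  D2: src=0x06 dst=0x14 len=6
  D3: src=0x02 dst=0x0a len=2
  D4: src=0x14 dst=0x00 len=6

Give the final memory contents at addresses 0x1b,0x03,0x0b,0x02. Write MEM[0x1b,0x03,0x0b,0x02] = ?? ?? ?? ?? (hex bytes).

[0] 0x02->0x15 len=3 : ff 69 c7
[1] 0x03->0x19 len=5 : 69 c7 12 01 35
[2] 0x06->0x14 len=6 : 01 35 a4 5d fa d7
[3] 0x02->0x0a len=2 : ff 69
[4] 0x14->0x00 len=6 : 01 35 a4 5d fa d7
query mem[0x1b]=0x12, mem[0x03]=0x5d, mem[0x0b]=0x69, mem[0x02]=0xa4

MEM[0x1b,0x03,0x0b,0x02] = 12 5d 69 a4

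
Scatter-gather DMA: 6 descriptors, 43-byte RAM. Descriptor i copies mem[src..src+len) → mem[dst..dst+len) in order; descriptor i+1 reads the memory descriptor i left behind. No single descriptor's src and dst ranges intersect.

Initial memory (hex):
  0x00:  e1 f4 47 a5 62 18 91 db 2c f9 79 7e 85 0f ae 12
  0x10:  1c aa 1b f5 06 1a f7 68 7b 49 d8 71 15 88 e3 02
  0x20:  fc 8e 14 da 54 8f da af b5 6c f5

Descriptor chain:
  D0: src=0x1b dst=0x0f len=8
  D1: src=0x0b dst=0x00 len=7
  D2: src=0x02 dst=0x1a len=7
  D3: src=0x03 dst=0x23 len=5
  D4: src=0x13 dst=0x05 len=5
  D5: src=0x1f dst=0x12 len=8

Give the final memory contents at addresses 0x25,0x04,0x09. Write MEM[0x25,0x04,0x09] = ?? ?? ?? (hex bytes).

MEM[0x25,0x04,0x09] = 15 71 68

  after D0: wrote 8B at 0x0f = 711588e302fc8e14
  after D1: wrote 7B at 0x00 = 7e850fae711588
  after D2: wrote 7B at 0x1a = 0fae711588db2c
  after D3: wrote 5B at 0x23 = ae711588db
  after D4: wrote 5B at 0x05 = 02fc8e1468
  after D5: wrote 8B at 0x12 = db2c8e14ae711588
query mem[0x25]=0x15, mem[0x04]=0x71, mem[0x09]=0x68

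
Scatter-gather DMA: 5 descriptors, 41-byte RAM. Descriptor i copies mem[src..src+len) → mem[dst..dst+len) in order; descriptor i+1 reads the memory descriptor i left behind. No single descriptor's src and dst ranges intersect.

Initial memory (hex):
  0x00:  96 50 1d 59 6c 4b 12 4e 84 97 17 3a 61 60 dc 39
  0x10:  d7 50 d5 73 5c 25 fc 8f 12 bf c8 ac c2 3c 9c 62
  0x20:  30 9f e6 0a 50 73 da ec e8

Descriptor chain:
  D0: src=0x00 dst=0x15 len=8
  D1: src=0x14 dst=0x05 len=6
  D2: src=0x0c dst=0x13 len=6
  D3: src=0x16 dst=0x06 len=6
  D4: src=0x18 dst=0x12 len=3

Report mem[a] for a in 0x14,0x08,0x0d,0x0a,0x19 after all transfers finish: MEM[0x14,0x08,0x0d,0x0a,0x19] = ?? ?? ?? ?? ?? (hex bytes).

MEM[0x14,0x08,0x0d,0x0a,0x19] = 4b 50 60 4b 6c

#0 dst[0x15+8] := {0x96,0x50,0x1d,0x59,0x6c,0x4b,0x12,0x4e}
#1 dst[0x05+6] := {0x5c,0x96,0x50,0x1d,0x59,0x6c}
#2 dst[0x13+6] := {0x61,0x60,0xdc,0x39,0xd7,0x50}
#3 dst[0x06+6] := {0x39,0xd7,0x50,0x6c,0x4b,0x12}
#4 dst[0x12+3] := {0x50,0x6c,0x4b}
query mem[0x14]=0x4b, mem[0x08]=0x50, mem[0x0d]=0x60, mem[0x0a]=0x4b, mem[0x19]=0x6c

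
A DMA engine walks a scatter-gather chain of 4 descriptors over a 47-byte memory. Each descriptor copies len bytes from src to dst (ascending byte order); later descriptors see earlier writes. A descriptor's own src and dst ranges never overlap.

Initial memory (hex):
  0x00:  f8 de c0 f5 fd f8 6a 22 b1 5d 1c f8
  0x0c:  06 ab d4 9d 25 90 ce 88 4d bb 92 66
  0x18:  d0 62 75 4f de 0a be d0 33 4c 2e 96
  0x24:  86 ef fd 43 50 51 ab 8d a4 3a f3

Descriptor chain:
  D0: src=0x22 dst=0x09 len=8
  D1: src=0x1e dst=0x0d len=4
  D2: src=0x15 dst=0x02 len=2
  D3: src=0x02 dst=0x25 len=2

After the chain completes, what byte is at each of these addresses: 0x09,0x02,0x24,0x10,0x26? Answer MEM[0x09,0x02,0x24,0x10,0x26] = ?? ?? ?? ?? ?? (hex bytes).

D0: mem[0x09..0x10] <- [2e 96 86 ef fd 43 50 51]
D1: mem[0x0d..0x10] <- [be d0 33 4c]
D2: mem[0x02..0x03] <- [bb 92]
D3: mem[0x25..0x26] <- [bb 92]
query mem[0x09]=0x2e, mem[0x02]=0xbb, mem[0x24]=0x86, mem[0x10]=0x4c, mem[0x26]=0x92

MEM[0x09,0x02,0x24,0x10,0x26] = 2e bb 86 4c 92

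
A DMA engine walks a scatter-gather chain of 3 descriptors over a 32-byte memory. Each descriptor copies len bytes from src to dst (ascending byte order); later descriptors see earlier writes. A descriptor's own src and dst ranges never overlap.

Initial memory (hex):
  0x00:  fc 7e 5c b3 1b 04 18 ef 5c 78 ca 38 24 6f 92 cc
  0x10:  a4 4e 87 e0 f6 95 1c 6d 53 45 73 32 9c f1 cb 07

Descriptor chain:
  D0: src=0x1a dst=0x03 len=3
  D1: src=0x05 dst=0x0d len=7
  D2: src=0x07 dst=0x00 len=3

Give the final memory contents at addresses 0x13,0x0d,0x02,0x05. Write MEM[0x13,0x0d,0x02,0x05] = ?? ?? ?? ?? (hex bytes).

MEM[0x13,0x0d,0x02,0x05] = 38 9c 78 9c

[0] 0x1a->0x03 len=3 : 73 32 9c
[1] 0x05->0x0d len=7 : 9c 18 ef 5c 78 ca 38
[2] 0x07->0x00 len=3 : ef 5c 78
query mem[0x13]=0x38, mem[0x0d]=0x9c, mem[0x02]=0x78, mem[0x05]=0x9c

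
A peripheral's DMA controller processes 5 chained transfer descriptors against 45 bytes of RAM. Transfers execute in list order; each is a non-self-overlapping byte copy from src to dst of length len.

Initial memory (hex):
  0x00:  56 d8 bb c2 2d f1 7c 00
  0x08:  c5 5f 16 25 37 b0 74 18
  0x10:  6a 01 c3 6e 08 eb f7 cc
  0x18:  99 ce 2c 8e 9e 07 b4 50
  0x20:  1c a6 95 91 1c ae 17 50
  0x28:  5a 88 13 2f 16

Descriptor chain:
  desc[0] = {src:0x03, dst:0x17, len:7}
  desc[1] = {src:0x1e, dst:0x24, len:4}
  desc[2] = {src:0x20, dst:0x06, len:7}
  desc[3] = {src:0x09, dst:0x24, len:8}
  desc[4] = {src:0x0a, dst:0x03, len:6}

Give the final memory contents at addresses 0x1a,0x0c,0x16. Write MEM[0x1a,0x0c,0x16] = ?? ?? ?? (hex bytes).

MEM[0x1a,0x0c,0x16] = 7c 1c f7

D0: mem[0x17..0x1d] <- [c2 2d f1 7c 00 c5 5f]
D1: mem[0x24..0x27] <- [b4 50 1c a6]
D2: mem[0x06..0x0c] <- [1c a6 95 91 b4 50 1c]
D3: mem[0x24..0x2b] <- [91 b4 50 1c b0 74 18 6a]
D4: mem[0x03..0x08] <- [b4 50 1c b0 74 18]
query mem[0x1a]=0x7c, mem[0x0c]=0x1c, mem[0x16]=0xf7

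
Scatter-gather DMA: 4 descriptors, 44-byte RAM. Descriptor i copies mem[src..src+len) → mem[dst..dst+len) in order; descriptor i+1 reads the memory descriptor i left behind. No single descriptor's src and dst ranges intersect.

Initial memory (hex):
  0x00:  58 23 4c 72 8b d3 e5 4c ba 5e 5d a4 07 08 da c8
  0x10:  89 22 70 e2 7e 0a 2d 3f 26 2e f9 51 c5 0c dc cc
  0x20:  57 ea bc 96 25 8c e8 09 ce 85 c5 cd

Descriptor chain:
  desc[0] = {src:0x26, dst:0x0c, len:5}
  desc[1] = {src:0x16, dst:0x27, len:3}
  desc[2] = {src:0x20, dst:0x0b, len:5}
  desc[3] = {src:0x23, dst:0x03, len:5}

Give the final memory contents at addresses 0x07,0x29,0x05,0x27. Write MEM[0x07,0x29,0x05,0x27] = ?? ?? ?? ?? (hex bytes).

[0] 0x26->0x0c len=5 : e8 09 ce 85 c5
[1] 0x16->0x27 len=3 : 2d 3f 26
[2] 0x20->0x0b len=5 : 57 ea bc 96 25
[3] 0x23->0x03 len=5 : 96 25 8c e8 2d
query mem[0x07]=0x2d, mem[0x29]=0x26, mem[0x05]=0x8c, mem[0x27]=0x2d

MEM[0x07,0x29,0x05,0x27] = 2d 26 8c 2d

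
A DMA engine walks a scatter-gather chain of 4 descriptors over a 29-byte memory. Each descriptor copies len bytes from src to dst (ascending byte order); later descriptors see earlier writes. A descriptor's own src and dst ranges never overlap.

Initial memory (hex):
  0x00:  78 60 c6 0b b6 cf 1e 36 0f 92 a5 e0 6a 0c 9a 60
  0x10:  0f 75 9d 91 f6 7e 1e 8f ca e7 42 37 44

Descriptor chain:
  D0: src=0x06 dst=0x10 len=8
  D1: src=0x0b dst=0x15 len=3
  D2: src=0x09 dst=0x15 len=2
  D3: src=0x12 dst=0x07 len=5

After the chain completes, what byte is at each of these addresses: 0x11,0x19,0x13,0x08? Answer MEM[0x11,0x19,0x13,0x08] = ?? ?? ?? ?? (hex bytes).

  after D0: wrote 8B at 0x10 = 1e360f92a5e06a0c
  after D1: wrote 3B at 0x15 = e06a0c
  after D2: wrote 2B at 0x15 = 92a5
  after D3: wrote 5B at 0x07 = 0f92a592a5
query mem[0x11]=0x36, mem[0x19]=0xe7, mem[0x13]=0x92, mem[0x08]=0x92

MEM[0x11,0x19,0x13,0x08] = 36 e7 92 92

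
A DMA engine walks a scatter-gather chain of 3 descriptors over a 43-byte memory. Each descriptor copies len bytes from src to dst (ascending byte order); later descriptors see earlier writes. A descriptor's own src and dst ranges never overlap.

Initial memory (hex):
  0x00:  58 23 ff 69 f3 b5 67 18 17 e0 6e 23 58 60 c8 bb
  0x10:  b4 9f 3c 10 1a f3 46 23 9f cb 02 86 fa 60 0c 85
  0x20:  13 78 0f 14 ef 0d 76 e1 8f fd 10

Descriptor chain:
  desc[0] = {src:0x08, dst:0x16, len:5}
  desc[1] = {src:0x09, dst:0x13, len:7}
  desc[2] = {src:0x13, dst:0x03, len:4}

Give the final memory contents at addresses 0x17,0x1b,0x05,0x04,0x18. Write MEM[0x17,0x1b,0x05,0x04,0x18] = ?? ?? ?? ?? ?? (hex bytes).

MEM[0x17,0x1b,0x05,0x04,0x18] = 60 86 23 6e c8

  after D0: wrote 5B at 0x16 = 17e06e2358
  after D1: wrote 7B at 0x13 = e06e235860c8bb
  after D2: wrote 4B at 0x03 = e06e2358
query mem[0x17]=0x60, mem[0x1b]=0x86, mem[0x05]=0x23, mem[0x04]=0x6e, mem[0x18]=0xc8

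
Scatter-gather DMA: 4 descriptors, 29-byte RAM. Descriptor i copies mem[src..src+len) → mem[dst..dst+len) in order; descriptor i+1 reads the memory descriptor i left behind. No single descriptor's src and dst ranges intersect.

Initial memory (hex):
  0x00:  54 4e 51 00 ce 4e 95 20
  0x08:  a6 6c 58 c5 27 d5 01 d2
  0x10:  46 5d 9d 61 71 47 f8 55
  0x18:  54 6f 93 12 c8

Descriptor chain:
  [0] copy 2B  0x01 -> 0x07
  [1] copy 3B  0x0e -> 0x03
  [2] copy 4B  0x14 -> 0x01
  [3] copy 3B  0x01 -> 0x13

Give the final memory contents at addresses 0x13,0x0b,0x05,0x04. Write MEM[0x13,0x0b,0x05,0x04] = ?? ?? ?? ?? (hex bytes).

D0: mem[0x07..0x08] <- [4e 51]
D1: mem[0x03..0x05] <- [01 d2 46]
D2: mem[0x01..0x04] <- [71 47 f8 55]
D3: mem[0x13..0x15] <- [71 47 f8]
query mem[0x13]=0x71, mem[0x0b]=0xc5, mem[0x05]=0x46, mem[0x04]=0x55

MEM[0x13,0x0b,0x05,0x04] = 71 c5 46 55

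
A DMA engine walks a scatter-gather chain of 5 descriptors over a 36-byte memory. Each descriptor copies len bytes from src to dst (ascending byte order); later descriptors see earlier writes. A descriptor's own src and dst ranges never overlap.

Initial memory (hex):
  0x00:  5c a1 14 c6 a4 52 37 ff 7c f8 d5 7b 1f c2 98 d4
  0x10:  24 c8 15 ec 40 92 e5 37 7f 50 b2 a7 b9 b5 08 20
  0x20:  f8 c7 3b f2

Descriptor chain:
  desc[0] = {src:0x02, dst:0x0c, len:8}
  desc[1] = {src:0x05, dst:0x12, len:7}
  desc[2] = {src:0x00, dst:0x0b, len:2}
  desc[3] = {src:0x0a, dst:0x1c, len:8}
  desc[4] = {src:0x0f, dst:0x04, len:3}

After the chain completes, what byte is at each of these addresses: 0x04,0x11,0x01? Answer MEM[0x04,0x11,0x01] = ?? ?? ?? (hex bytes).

MEM[0x04,0x11,0x01] = 52 ff a1

#0 dst[0x0c+8] := {0x14,0xc6,0xa4,0x52,0x37,0xff,0x7c,0xf8}
#1 dst[0x12+7] := {0x52,0x37,0xff,0x7c,0xf8,0xd5,0x7b}
#2 dst[0x0b+2] := {0x5c,0xa1}
#3 dst[0x1c+8] := {0xd5,0x5c,0xa1,0xc6,0xa4,0x52,0x37,0xff}
#4 dst[0x04+3] := {0x52,0x37,0xff}
query mem[0x04]=0x52, mem[0x11]=0xff, mem[0x01]=0xa1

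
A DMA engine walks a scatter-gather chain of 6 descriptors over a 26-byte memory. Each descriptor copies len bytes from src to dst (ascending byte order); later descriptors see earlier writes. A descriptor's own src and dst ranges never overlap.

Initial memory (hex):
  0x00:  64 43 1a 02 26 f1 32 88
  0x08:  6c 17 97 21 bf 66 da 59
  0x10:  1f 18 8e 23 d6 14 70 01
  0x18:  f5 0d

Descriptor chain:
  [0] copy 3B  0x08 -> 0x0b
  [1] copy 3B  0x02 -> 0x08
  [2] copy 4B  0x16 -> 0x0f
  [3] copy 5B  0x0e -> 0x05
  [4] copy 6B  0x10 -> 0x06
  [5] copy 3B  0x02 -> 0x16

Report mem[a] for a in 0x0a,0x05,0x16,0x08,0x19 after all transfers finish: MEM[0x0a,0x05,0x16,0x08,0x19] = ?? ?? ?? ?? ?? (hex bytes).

MEM[0x0a,0x05,0x16,0x08,0x19] = d6 da 1a 0d 0d

  after D0: wrote 3B at 0x0b = 6c1797
  after D1: wrote 3B at 0x08 = 1a0226
  after D2: wrote 4B at 0x0f = 7001f50d
  after D3: wrote 5B at 0x05 = da7001f50d
  after D4: wrote 6B at 0x06 = 01f50d23d614
  after D5: wrote 3B at 0x16 = 1a0226
query mem[0x0a]=0xd6, mem[0x05]=0xda, mem[0x16]=0x1a, mem[0x08]=0x0d, mem[0x19]=0x0d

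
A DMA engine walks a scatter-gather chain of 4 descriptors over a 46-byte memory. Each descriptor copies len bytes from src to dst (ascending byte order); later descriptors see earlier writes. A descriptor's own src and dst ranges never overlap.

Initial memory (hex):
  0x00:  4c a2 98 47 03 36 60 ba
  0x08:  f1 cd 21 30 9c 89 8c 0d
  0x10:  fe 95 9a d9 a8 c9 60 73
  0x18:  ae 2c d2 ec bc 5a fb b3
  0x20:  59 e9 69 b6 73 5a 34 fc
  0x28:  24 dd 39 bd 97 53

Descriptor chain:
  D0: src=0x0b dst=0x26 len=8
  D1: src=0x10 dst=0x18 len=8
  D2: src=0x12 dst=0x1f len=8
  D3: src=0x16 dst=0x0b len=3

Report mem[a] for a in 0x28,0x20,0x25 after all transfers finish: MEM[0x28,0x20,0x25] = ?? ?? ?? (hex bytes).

#0 dst[0x26+8] := {0x30,0x9c,0x89,0x8c,0x0d,0xfe,0x95,0x9a}
#1 dst[0x18+8] := {0xfe,0x95,0x9a,0xd9,0xa8,0xc9,0x60,0x73}
#2 dst[0x1f+8] := {0x9a,0xd9,0xa8,0xc9,0x60,0x73,0xfe,0x95}
#3 dst[0x0b+3] := {0x60,0x73,0xfe}
query mem[0x28]=0x89, mem[0x20]=0xd9, mem[0x25]=0xfe

MEM[0x28,0x20,0x25] = 89 d9 fe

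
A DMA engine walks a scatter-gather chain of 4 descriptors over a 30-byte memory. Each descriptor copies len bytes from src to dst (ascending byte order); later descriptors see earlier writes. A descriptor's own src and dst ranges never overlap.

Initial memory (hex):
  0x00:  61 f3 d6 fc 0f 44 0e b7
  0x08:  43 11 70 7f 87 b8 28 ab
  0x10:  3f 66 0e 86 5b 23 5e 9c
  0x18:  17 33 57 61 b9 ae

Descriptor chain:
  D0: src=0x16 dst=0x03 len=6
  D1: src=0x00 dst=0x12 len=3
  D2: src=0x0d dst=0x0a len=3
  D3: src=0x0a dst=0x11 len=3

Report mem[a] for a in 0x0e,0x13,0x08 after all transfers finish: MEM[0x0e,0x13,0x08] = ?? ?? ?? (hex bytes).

#0 dst[0x03+6] := {0x5e,0x9c,0x17,0x33,0x57,0x61}
#1 dst[0x12+3] := {0x61,0xf3,0xd6}
#2 dst[0x0a+3] := {0xb8,0x28,0xab}
#3 dst[0x11+3] := {0xb8,0x28,0xab}
query mem[0x0e]=0x28, mem[0x13]=0xab, mem[0x08]=0x61

MEM[0x0e,0x13,0x08] = 28 ab 61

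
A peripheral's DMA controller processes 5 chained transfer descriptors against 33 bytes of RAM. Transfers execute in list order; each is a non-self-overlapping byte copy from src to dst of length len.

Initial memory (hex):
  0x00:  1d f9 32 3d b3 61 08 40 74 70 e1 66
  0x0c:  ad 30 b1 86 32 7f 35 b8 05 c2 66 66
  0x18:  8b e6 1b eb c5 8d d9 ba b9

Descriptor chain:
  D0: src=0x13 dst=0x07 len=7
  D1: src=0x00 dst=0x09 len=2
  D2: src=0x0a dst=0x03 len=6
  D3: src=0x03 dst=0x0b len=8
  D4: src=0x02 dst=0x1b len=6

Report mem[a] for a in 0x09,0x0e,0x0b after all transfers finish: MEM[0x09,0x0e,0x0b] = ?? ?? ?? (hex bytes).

MEM[0x09,0x0e,0x0b] = 1d e6 f9

[0] 0x13->0x07 len=7 : b8 05 c2 66 66 8b e6
[1] 0x00->0x09 len=2 : 1d f9
[2] 0x0a->0x03 len=6 : f9 66 8b e6 b1 86
[3] 0x03->0x0b len=8 : f9 66 8b e6 b1 86 1d f9
[4] 0x02->0x1b len=6 : 32 f9 66 8b e6 b1
query mem[0x09]=0x1d, mem[0x0e]=0xe6, mem[0x0b]=0xf9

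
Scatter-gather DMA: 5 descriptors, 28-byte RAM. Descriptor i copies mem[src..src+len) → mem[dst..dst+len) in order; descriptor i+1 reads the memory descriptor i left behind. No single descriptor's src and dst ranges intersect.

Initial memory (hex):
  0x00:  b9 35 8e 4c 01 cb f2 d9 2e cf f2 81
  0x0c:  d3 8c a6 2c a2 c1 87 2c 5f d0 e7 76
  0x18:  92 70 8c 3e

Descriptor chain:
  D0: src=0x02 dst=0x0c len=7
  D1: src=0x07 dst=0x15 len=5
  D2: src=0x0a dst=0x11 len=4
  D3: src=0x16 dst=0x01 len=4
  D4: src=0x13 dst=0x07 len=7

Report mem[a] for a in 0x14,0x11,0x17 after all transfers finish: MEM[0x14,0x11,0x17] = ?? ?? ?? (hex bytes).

  after D0: wrote 7B at 0x0c = 8e4c01cbf2d92e
  after D1: wrote 5B at 0x15 = d92ecff281
  after D2: wrote 4B at 0x11 = f2818e4c
  after D3: wrote 4B at 0x01 = 2ecff281
  after D4: wrote 7B at 0x07 = 8e4cd92ecff281
query mem[0x14]=0x4c, mem[0x11]=0xf2, mem[0x17]=0xcf

MEM[0x14,0x11,0x17] = 4c f2 cf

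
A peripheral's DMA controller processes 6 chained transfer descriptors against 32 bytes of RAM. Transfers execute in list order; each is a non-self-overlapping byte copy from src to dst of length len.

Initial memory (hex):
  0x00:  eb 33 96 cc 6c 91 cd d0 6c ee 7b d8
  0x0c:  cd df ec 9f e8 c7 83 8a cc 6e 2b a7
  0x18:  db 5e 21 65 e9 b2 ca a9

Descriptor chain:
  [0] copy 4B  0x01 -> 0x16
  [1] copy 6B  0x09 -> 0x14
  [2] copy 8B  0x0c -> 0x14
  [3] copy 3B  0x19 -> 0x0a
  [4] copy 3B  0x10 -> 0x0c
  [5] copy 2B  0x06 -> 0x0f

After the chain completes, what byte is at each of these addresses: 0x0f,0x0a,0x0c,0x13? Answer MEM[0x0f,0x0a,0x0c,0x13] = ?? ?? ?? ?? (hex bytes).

MEM[0x0f,0x0a,0x0c,0x13] = cd c7 e8 8a

#0 dst[0x16+4] := {0x33,0x96,0xcc,0x6c}
#1 dst[0x14+6] := {0xee,0x7b,0xd8,0xcd,0xdf,0xec}
#2 dst[0x14+8] := {0xcd,0xdf,0xec,0x9f,0xe8,0xc7,0x83,0x8a}
#3 dst[0x0a+3] := {0xc7,0x83,0x8a}
#4 dst[0x0c+3] := {0xe8,0xc7,0x83}
#5 dst[0x0f+2] := {0xcd,0xd0}
query mem[0x0f]=0xcd, mem[0x0a]=0xc7, mem[0x0c]=0xe8, mem[0x13]=0x8a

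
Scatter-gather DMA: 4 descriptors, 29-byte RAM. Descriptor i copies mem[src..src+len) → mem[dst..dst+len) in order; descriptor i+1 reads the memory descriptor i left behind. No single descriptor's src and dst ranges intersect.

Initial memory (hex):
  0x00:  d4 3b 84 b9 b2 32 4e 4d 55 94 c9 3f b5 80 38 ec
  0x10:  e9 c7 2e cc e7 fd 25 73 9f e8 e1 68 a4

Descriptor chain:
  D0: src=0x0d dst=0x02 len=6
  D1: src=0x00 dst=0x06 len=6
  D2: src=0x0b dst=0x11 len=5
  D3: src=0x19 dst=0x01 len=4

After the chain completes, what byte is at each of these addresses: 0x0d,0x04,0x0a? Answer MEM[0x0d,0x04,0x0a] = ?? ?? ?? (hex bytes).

D0: mem[0x02..0x07] <- [80 38 ec e9 c7 2e]
D1: mem[0x06..0x0b] <- [d4 3b 80 38 ec e9]
D2: mem[0x11..0x15] <- [e9 b5 80 38 ec]
D3: mem[0x01..0x04] <- [e8 e1 68 a4]
query mem[0x0d]=0x80, mem[0x04]=0xa4, mem[0x0a]=0xec

MEM[0x0d,0x04,0x0a] = 80 a4 ec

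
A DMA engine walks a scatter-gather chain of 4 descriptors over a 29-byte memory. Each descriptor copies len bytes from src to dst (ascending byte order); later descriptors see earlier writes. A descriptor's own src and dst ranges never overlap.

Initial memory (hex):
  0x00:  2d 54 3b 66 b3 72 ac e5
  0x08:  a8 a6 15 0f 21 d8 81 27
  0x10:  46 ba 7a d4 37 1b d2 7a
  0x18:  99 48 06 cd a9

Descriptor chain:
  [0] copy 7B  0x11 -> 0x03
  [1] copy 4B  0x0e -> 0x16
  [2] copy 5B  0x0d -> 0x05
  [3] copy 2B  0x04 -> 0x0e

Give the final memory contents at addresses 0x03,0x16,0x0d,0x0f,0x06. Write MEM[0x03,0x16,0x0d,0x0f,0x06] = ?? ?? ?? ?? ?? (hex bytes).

MEM[0x03,0x16,0x0d,0x0f,0x06] = ba 81 d8 d8 81

D0: mem[0x03..0x09] <- [ba 7a d4 37 1b d2 7a]
D1: mem[0x16..0x19] <- [81 27 46 ba]
D2: mem[0x05..0x09] <- [d8 81 27 46 ba]
D3: mem[0x0e..0x0f] <- [7a d8]
query mem[0x03]=0xba, mem[0x16]=0x81, mem[0x0d]=0xd8, mem[0x0f]=0xd8, mem[0x06]=0x81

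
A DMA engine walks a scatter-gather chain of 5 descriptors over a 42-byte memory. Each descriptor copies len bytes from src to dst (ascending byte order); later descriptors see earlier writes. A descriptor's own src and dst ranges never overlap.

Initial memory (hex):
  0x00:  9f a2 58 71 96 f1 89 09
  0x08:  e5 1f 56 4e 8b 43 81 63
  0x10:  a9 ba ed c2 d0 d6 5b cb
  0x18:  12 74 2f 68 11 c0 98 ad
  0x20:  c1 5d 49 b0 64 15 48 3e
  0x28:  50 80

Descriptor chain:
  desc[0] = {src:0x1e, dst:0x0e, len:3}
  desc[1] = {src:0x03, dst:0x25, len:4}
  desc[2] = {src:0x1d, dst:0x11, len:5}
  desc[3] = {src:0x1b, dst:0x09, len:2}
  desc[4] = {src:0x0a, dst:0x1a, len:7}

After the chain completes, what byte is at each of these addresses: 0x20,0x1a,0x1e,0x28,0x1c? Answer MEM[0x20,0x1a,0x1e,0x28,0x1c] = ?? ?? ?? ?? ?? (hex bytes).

#0 dst[0x0e+3] := {0x98,0xad,0xc1}
#1 dst[0x25+4] := {0x71,0x96,0xf1,0x89}
#2 dst[0x11+5] := {0xc0,0x98,0xad,0xc1,0x5d}
#3 dst[0x09+2] := {0x68,0x11}
#4 dst[0x1a+7] := {0x11,0x4e,0x8b,0x43,0x98,0xad,0xc1}
query mem[0x20]=0xc1, mem[0x1a]=0x11, mem[0x1e]=0x98, mem[0x28]=0x89, mem[0x1c]=0x8b

MEM[0x20,0x1a,0x1e,0x28,0x1c] = c1 11 98 89 8b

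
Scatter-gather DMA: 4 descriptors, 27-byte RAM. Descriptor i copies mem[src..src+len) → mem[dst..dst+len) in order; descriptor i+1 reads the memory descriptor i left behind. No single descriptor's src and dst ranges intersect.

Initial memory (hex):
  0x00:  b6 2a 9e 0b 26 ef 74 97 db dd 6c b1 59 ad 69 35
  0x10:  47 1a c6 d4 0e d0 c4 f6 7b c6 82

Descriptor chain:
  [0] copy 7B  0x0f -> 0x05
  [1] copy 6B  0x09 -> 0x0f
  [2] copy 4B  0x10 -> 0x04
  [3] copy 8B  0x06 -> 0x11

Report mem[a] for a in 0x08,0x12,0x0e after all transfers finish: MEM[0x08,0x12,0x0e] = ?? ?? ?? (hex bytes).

  after D0: wrote 7B at 0x05 = 35471ac6d40ed0
  after D1: wrote 6B at 0x0f = d40ed059ad69
  after D2: wrote 4B at 0x04 = 0ed059ad
  after D3: wrote 8B at 0x11 = 59adc6d40ed059ad
query mem[0x08]=0xc6, mem[0x12]=0xad, mem[0x0e]=0x69

MEM[0x08,0x12,0x0e] = c6 ad 69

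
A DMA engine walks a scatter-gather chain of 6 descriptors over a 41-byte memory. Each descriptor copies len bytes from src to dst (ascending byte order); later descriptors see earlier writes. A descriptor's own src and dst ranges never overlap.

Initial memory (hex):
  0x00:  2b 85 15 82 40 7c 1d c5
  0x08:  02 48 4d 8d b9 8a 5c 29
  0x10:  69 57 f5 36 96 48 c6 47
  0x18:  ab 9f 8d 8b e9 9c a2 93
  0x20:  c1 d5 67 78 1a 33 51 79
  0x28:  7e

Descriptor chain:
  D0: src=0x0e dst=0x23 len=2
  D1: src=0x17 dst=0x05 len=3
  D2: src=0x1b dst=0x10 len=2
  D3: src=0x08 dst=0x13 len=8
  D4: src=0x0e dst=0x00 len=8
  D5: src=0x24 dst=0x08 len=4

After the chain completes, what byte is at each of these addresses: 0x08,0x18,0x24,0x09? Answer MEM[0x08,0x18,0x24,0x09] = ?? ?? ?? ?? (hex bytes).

#0 dst[0x23+2] := {0x5c,0x29}
#1 dst[0x05+3] := {0x47,0xab,0x9f}
#2 dst[0x10+2] := {0x8b,0xe9}
#3 dst[0x13+8] := {0x02,0x48,0x4d,0x8d,0xb9,0x8a,0x5c,0x29}
#4 dst[0x00+8] := {0x5c,0x29,0x8b,0xe9,0xf5,0x02,0x48,0x4d}
#5 dst[0x08+4] := {0x29,0x33,0x51,0x79}
query mem[0x08]=0x29, mem[0x18]=0x8a, mem[0x24]=0x29, mem[0x09]=0x33

MEM[0x08,0x18,0x24,0x09] = 29 8a 29 33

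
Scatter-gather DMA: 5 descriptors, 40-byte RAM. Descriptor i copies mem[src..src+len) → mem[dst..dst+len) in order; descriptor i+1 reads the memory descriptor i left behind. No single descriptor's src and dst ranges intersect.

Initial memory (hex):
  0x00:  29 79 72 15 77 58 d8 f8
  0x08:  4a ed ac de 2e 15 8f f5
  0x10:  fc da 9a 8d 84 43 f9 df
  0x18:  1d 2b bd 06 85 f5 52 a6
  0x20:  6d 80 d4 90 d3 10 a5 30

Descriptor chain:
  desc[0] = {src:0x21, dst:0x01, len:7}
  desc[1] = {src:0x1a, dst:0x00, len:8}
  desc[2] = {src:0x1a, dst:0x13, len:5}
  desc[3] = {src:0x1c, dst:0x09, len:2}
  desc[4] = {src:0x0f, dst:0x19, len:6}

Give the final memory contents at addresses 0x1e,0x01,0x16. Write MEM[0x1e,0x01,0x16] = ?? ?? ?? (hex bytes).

MEM[0x1e,0x01,0x16] = 06 06 f5

#0 dst[0x01+7] := {0x80,0xd4,0x90,0xd3,0x10,0xa5,0x30}
#1 dst[0x00+8] := {0xbd,0x06,0x85,0xf5,0x52,0xa6,0x6d,0x80}
#2 dst[0x13+5] := {0xbd,0x06,0x85,0xf5,0x52}
#3 dst[0x09+2] := {0x85,0xf5}
#4 dst[0x19+6] := {0xf5,0xfc,0xda,0x9a,0xbd,0x06}
query mem[0x1e]=0x06, mem[0x01]=0x06, mem[0x16]=0xf5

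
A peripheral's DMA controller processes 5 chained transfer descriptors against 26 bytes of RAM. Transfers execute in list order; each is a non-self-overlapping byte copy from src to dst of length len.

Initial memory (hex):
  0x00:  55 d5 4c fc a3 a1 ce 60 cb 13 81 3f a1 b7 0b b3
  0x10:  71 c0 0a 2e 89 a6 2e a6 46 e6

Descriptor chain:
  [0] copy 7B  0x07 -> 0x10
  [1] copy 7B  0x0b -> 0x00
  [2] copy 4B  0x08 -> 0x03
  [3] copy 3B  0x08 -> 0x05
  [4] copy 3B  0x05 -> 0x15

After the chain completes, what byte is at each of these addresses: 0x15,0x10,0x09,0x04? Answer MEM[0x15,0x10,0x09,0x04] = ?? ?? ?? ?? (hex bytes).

#0 dst[0x10+7] := {0x60,0xcb,0x13,0x81,0x3f,0xa1,0xb7}
#1 dst[0x00+7] := {0x3f,0xa1,0xb7,0x0b,0xb3,0x60,0xcb}
#2 dst[0x03+4] := {0xcb,0x13,0x81,0x3f}
#3 dst[0x05+3] := {0xcb,0x13,0x81}
#4 dst[0x15+3] := {0xcb,0x13,0x81}
query mem[0x15]=0xcb, mem[0x10]=0x60, mem[0x09]=0x13, mem[0x04]=0x13

MEM[0x15,0x10,0x09,0x04] = cb 60 13 13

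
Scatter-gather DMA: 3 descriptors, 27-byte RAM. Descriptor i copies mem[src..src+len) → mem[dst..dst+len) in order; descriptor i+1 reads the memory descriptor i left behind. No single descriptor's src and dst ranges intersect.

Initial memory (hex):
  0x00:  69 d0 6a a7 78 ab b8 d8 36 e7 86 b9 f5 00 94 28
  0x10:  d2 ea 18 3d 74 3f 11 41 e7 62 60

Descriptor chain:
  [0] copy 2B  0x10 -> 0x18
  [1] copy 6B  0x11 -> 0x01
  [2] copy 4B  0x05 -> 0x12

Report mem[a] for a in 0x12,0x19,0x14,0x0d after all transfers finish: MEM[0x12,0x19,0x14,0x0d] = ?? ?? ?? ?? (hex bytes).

MEM[0x12,0x19,0x14,0x0d] = 3f ea d8 00

#0 dst[0x18+2] := {0xd2,0xea}
#1 dst[0x01+6] := {0xea,0x18,0x3d,0x74,0x3f,0x11}
#2 dst[0x12+4] := {0x3f,0x11,0xd8,0x36}
query mem[0x12]=0x3f, mem[0x19]=0xea, mem[0x14]=0xd8, mem[0x0d]=0x00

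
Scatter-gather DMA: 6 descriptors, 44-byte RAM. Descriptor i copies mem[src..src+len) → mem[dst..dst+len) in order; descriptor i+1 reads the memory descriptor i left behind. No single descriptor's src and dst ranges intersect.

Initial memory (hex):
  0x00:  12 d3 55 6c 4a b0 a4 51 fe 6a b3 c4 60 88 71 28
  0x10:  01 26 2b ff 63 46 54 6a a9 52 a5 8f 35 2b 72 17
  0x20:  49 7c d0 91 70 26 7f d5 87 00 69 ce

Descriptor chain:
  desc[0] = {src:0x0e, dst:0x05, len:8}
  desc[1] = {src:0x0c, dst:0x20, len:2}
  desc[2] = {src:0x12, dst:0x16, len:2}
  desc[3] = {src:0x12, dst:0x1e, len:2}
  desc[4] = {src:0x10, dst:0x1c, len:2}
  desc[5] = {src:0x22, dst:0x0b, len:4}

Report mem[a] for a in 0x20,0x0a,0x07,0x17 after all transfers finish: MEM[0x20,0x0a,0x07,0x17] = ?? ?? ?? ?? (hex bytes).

  after D0: wrote 8B at 0x05 = 712801262bff6346
  after D1: wrote 2B at 0x20 = 4688
  after D2: wrote 2B at 0x16 = 2bff
  after D3: wrote 2B at 0x1e = 2bff
  after D4: wrote 2B at 0x1c = 0126
  after D5: wrote 4B at 0x0b = d0917026
query mem[0x20]=0x46, mem[0x0a]=0xff, mem[0x07]=0x01, mem[0x17]=0xff

MEM[0x20,0x0a,0x07,0x17] = 46 ff 01 ff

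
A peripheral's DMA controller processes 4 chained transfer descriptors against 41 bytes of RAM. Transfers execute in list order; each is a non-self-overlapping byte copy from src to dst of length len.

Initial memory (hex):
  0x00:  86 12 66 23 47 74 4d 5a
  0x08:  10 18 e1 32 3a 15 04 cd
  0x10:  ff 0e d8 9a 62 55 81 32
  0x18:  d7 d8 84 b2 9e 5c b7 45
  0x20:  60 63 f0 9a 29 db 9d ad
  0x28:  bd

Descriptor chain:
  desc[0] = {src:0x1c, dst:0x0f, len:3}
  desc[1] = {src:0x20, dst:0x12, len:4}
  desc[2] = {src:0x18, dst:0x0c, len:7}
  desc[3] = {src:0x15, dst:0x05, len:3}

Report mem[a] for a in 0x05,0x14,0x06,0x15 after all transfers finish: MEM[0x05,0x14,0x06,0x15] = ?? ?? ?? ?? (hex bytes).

  after D0: wrote 3B at 0x0f = 9e5cb7
  after D1: wrote 4B at 0x12 = 6063f09a
  after D2: wrote 7B at 0x0c = d7d884b29e5cb7
  after D3: wrote 3B at 0x05 = 9a8132
query mem[0x05]=0x9a, mem[0x14]=0xf0, mem[0x06]=0x81, mem[0x15]=0x9a

MEM[0x05,0x14,0x06,0x15] = 9a f0 81 9a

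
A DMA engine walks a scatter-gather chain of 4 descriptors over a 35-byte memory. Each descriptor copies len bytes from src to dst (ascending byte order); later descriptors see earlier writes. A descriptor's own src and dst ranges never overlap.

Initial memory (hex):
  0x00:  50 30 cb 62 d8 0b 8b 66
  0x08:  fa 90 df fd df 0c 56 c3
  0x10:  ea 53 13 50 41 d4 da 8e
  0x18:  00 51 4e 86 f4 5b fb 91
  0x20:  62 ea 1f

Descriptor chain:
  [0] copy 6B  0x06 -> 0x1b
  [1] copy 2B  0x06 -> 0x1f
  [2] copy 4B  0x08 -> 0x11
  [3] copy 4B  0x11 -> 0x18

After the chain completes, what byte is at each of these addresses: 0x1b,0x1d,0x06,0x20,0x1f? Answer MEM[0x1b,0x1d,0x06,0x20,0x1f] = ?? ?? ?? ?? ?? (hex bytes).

D0: mem[0x1b..0x20] <- [8b 66 fa 90 df fd]
D1: mem[0x1f..0x20] <- [8b 66]
D2: mem[0x11..0x14] <- [fa 90 df fd]
D3: mem[0x18..0x1b] <- [fa 90 df fd]
query mem[0x1b]=0xfd, mem[0x1d]=0xfa, mem[0x06]=0x8b, mem[0x20]=0x66, mem[0x1f]=0x8b

MEM[0x1b,0x1d,0x06,0x20,0x1f] = fd fa 8b 66 8b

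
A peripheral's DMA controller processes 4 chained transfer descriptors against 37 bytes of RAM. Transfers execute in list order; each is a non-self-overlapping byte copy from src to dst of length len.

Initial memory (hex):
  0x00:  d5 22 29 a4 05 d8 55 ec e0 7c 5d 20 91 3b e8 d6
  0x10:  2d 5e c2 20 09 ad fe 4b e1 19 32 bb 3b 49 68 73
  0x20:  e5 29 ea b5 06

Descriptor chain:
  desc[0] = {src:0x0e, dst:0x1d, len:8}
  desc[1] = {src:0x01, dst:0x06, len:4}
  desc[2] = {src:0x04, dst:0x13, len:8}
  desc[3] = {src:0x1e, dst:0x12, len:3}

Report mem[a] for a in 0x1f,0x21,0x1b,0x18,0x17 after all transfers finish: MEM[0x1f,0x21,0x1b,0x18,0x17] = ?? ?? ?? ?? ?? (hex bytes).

MEM[0x1f,0x21,0x1b,0x18,0x17] = 2d c2 bb 05 a4

  after D0: wrote 8B at 0x1d = e8d62d5ec22009ad
  after D1: wrote 4B at 0x06 = 2229a405
  after D2: wrote 8B at 0x13 = 05d82229a4055d20
  after D3: wrote 3B at 0x12 = d62d5e
query mem[0x1f]=0x2d, mem[0x21]=0xc2, mem[0x1b]=0xbb, mem[0x18]=0x05, mem[0x17]=0xa4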